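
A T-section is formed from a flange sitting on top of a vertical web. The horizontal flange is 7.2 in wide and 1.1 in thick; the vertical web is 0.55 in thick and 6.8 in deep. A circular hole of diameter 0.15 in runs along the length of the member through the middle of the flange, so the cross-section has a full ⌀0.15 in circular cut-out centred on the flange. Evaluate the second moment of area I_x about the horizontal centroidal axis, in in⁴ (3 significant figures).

Decompose the section into non-overlapping parts with the origin at the bottom-left of its bounding rectangle.
Flange: 7.2 × 1.1, A = 7.92 in², y = 7.35 in, Ī = 0.7986 in⁴.
Web: 0.55 × 6.8, A = 3.74 in², y = 3.4 in, Ī = 14.411 in⁴.
Hole (subtracted): ⌀0.15, A = 0.017671 in², y = 7.35 in, Ī = 0.00002485 in⁴.
Centroid: ȳ = ΣA·y / ΣA = 6.0811 in.
Transfer each piece to the horizontal centroidal axis using Ī + A·d² with d = y − 6.0811:
  flange: d = 1.2689 in → contributes +13.551 in⁴
  web: d = -2.6811 in → contributes +41.296 in⁴
  hole: d = 1.2689 in → contributes −0.028478 in⁴
Total I = 54.818 in⁴.

I_x ≈ 54.8 in⁴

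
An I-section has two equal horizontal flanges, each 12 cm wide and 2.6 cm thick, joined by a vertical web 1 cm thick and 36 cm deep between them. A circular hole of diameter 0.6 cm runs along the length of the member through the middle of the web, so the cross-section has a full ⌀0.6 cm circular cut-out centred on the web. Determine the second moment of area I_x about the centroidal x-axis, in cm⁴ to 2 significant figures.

Break the section into simple shapes (no overlaps), measuring from the bottom-left corner of the bounding box.
Bottom flange: 12 × 2.6, A = 31.2 cm², y = 1.3 cm, Ī = 17.58 cm⁴.
Web: 1 × 36, A = 36 cm², y = 20.6 cm, Ī = 3 888 cm⁴.
Top flange: 12 × 2.6, A = 31.2 cm², y = 39.9 cm, Ī = 17.58 cm⁴.
Hole (subtracted): ⌀0.6, A = 0.2827 cm², y = 20.6 cm, Ī = 0.006362 cm⁴.
By symmetry the centroid is at mid-height, ȳ = 20.6 cm.
Transfer each piece to the centroidal x-axis using Ī + A·d² with d = y − 20.6:
  bottom flange: d = -19.3 cm → contributes +11 639 cm⁴
  web: d = 0 cm → contributes +3 888 cm⁴
  top flange: d = 19.3 cm → contributes +11 639 cm⁴
  hole: d = 0 cm → contributes −0.006362 cm⁴
Total I = 27 167 cm⁴.

I_x ≈ 2.7 × 10⁴ cm⁴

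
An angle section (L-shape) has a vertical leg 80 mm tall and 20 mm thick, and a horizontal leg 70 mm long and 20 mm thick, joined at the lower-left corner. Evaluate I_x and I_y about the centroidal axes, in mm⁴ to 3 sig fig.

Decompose the section into non-overlapping parts with the origin at the bottom-left of its bounding rectangle.
Vertical leg: 20 × 80, A = 1 600 mm², y = 40 mm, Ī = 853 333 mm⁴.
Horizontal leg (remainder): 50 × 20, A = 1 000 mm², y = 10 mm, Ī = 33 333 mm⁴.
Centroid: ȳ = ΣA·y / ΣA = 28.462 mm.
Transfer each piece to the centroidal x-axis using Ī + A·d² with d = y − 28.462:
  vertical leg: d = 11.538 mm → contributes +1 066 351 mm⁴
  horizontal leg (remainder): d = -18.462 mm → contributes +374 162 mm⁴
Total I = 1 440 513 mm⁴.
For the y-axis: x̄ = 23.462 mm.
Repeating about the centroidal y-axis gives I_y = 1 015 513 mm⁴.

I_x ≈ 1.44 × 10⁶ mm⁴, I_y ≈ 1.02 × 10⁶ mm⁴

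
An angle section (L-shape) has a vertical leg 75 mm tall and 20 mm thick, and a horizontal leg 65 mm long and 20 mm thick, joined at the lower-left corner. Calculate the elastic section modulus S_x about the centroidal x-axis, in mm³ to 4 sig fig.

Split into non-overlapping primitives; take the origin at the lower-left of the bounding box.
Vertical leg: 20 × 75, A = 1 500 mm², y = 37.5 mm, Ī = 703 125 mm⁴.
Horizontal leg (remainder): 45 × 20, A = 900 mm², y = 10 mm, Ī = 30 000 mm⁴.
Centroid: ȳ = ΣA·y / ΣA = 27.1875 mm.
Transfer each piece to the centroidal x-axis using Ī + A·d² with d = y − 27.1875:
  vertical leg: d = 10.3125 mm → contributes +862 646 mm⁴
  horizontal leg (remainder): d = -17.1875 mm → contributes +295 869 mm⁴
Total I = 1 158 516 mm⁴.
Extreme fibre distance c = 47.8125 mm; S = I/c = 24230.4 mm³.

S_x ≈ 2.423 × 10⁴ mm³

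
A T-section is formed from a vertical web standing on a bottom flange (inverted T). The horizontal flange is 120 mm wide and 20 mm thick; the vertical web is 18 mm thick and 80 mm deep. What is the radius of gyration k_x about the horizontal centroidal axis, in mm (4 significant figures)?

Split into non-overlapping primitives; take the origin at the lower-left of the bounding box.
Flange: 120 × 20, A = 2 400 mm², y = 10 mm, Ī = 80 000 mm⁴.
Web: 18 × 80, A = 1 440 mm², y = 60 mm, Ī = 768 000 mm⁴.
Centroid: ȳ = ΣA·y / ΣA = 28.75 mm.
Transfer each piece to the horizontal centroidal axis using Ī + A·d² with d = y − 28.75:
  flange: d = -18.75 mm → contributes +923 750 mm⁴
  web: d = 31.25 mm → contributes +2 174 250 mm⁴
Total I = 3 098 000 mm⁴.
Radius of gyration: k = √(I/A) = √(3 098 000 / 3 840) = 28.4037 mm.

k_x ≈ 28.40 mm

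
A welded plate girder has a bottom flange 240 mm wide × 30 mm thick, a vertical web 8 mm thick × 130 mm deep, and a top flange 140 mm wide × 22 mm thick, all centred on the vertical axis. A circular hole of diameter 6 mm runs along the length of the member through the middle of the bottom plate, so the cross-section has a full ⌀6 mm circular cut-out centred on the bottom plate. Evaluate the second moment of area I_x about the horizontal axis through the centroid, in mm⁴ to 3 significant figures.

I_x ≈ 5.56 × 10⁷ mm⁴

Break the section into simple shapes (no overlaps), measuring from the bottom-left corner of the bounding box.
Bottom plate: 240 × 30, A = 7 200 mm², y = 15 mm, Ī = 540 000 mm⁴.
Web plate: 8 × 130, A = 1 040 mm², y = 95 mm, Ī = 1 464 667 mm⁴.
Top plate: 140 × 22, A = 3 080 mm², y = 171 mm, Ī = 124 227 mm⁴.
Hole (subtracted): ⌀6, A = 28.274 mm², y = 15 mm, Ī = 63.617 mm⁴.
Centroid: ȳ = ΣA·y / ΣA = 64.92 mm.
Transfer each piece to the horizontal axis through the centroid using Ī + A·d² with d = y − 64.92:
  bottom plate: d = -49.92 mm → contributes +18 482 259 mm⁴
  web plate: d = 30.08 mm → contributes +2 405 682 mm⁴
  top plate: d = 106.08 mm → contributes +34 783 534 mm⁴
  hole: d = -49.92 mm → contributes −70 523 mm⁴
Total I = 55 600 951 mm⁴.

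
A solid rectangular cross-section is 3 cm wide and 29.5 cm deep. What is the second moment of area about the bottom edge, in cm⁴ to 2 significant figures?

I_base ≈ 2.6 × 10⁴ cm⁴

The section: 3 × 29.5, A = 88.5 cm², y = 14.75 cm, Ī = 6 418 cm⁴.
Transfer it to the bottom edge using Ī + A·d² with d = y − 0:
  the section: d = 14.75 cm → contributes +25 672 cm⁴
Total I = 25 672 cm⁴.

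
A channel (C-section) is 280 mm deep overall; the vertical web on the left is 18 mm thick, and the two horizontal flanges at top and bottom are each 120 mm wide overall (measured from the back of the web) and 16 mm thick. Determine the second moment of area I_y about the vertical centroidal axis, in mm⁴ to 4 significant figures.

Treat the section as a set of non-overlapping primitives; coordinates are from the bounding-box lower-left.
Web: 18 × 280, A = 5 040 mm², x = 9 mm, Ī = 136 080 mm⁴.
Top flange (beyond web): 102 × 16, A = 1 632 mm², x = 69 mm, Ī = 1 414 944 mm⁴.
Bottom flange (beyond web): 102 × 16, A = 1 632 mm², x = 69 mm, Ī = 1 414 944 mm⁴.
Centroid: x̄ = ΣA·x / ΣA = 32.5838 mm.
Transfer each piece to the vertical centroidal axis using Ī + A·d² with d = x − 32.5838:
  web: d = -23.5838 mm → contributes +2 939 310 mm⁴
  top flange (beyond web): d = 36.4162 mm → contributes +3 579 202 mm⁴
  bottom flange (beyond web): d = 36.4162 mm → contributes +3 579 202 mm⁴
Total I = 10 097 714 mm⁴.

I_y ≈ 1.010 × 10⁷ mm⁴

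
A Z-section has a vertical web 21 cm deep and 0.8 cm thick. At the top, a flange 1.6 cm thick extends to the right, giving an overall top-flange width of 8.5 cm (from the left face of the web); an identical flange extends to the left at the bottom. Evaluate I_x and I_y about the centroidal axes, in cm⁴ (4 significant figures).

I_x ≈ 2941 cm⁴, I_y ≈ 567.7 cm⁴

Split into non-overlapping primitives; take the origin at the lower-left of the bounding box.
Web: 0.8 × 21, A = 16.8 cm², y = 10.5 cm, Ī = 617.4 cm⁴.
Top flange (beyond web): 7.7 × 1.6, A = 12.32 cm², y = 20.2 cm, Ī = 2.62827 cm⁴.
Bottom flange (beyond web): 7.7 × 1.6, A = 12.32 cm², y = 0.8 cm, Ī = 2.62827 cm⁴.
Centroid: ȳ = ΣA·y / ΣA = 10.5 cm.
Transfer each piece to the centroidal x-axis using Ī + A·d² with d = y − 10.5:
  web: d = 0 cm → contributes +617.4 cm⁴
  top flange (beyond web): d = 9.7 cm → contributes +1161.82 cm⁴
  bottom flange (beyond web): d = -9.7 cm → contributes +1161.82 cm⁴
Total I = 2941.03 cm⁴.
For the y-axis: x̄ = 8.1 cm.
Repeating about the centroidal y-axis gives I_y = 567.698 cm⁴.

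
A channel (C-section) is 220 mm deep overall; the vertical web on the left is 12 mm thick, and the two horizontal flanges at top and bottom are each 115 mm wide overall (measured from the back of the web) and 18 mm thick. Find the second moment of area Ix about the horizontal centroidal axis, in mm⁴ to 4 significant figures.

Ix ≈ 4.857 × 10⁷ mm⁴

Decompose the section into non-overlapping parts with the origin at the bottom-left of its bounding rectangle.
Web: 12 × 220, A = 2 640 mm², y = 110 mm, Ī = 10 648 000 mm⁴.
Top flange (beyond web): 103 × 18, A = 1 854 mm², y = 211 mm, Ī = 50 058 mm⁴.
Bottom flange (beyond web): 103 × 18, A = 1 854 mm², y = 9 mm, Ī = 50 058 mm⁴.
By symmetry the centroid is at mid-height, ȳ = 110 mm.
Transfer each piece to the horizontal centroidal axis using Ī + A·d² with d = y − 110:
  web: d = 0 mm → contributes +10 648 000 mm⁴
  top flange (beyond web): d = 101 mm → contributes +18 962 712 mm⁴
  bottom flange (beyond web): d = -101 mm → contributes +18 962 712 mm⁴
Total I = 48 573 424 mm⁴.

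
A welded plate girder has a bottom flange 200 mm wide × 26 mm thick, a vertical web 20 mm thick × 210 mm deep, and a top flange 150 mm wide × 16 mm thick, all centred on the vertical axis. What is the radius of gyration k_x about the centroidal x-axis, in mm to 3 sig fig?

k_x ≈ 96.1 mm

Decompose the section into non-overlapping parts with the origin at the bottom-left of its bounding rectangle.
Bottom plate: 200 × 26, A = 5 200 mm², y = 13 mm, Ī = 292 933 mm⁴.
Web plate: 20 × 210, A = 4 200 mm², y = 131 mm, Ī = 15 435 000 mm⁴.
Top plate: 150 × 16, A = 2 400 mm², y = 244 mm, Ī = 51 200 mm⁴.
Centroid: ȳ = ΣA·y / ΣA = 101.98 mm.
Transfer each piece to the centroidal x-axis using Ī + A·d² with d = y − 101.98:
  bottom plate: d = -88.983 mm → contributes +41 466 447 mm⁴
  web plate: d = 29.017 mm → contributes +18 971 330 mm⁴
  top plate: d = 142.02 mm → contributes +48 456 353 mm⁴
Total I = 108 894 130 mm⁴.
Radius of gyration: k = √(I/A) = √(108 894 130 / 11 800) = 96.064 mm.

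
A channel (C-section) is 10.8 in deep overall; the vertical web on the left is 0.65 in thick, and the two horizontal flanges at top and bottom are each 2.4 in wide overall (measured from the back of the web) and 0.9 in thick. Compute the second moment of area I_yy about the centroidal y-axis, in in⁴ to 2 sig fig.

I_yy ≈ 4.2 in⁴

Treat the section as a set of non-overlapping primitives; coordinates are from the bounding-box lower-left.
Web: 0.65 × 10.8, A = 7.02 in², x = 0.325 in, Ī = 0.2472 in⁴.
Top flange (beyond web): 1.75 × 0.9, A = 1.575 in², x = 1.525 in, Ī = 0.402 in⁴.
Bottom flange (beyond web): 1.75 × 0.9, A = 1.575 in², x = 1.525 in, Ī = 0.402 in⁴.
Centroid: x̄ = ΣA·x / ΣA = 0.6967 in.
Transfer each piece to the centroidal y-axis using Ī + A·d² with d = x − 0.6967:
  web: d = -0.3717 in → contributes +1.217 in⁴
  top flange (beyond web): d = 0.8283 in → contributes +1.483 in⁴
  bottom flange (beyond web): d = 0.8283 in → contributes +1.483 in⁴
Total I = 4.182 in⁴.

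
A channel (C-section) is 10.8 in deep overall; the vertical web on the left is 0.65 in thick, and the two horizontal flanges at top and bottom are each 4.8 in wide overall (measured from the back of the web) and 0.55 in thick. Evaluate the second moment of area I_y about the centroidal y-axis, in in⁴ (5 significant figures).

I_y ≈ 22.732 in⁴

Treat the section as a set of non-overlapping primitives; coordinates are from the bounding-box lower-left.
Web: 0.65 × 10.8, A = 7.02 in², x = 0.325 in, Ī = 0.2471625 in⁴.
Top flange (beyond web): 4.15 × 0.55, A = 2.2825 in², x = 2.725 in, Ī = 3.275863 in⁴.
Bottom flange (beyond web): 4.15 × 0.55, A = 2.2825 in², x = 2.725 in, Ī = 3.275863 in⁴.
Centroid: x̄ = ΣA·x / ΣA = 1.270706 in.
Transfer each piece to the centroidal y-axis using Ī + A·d² with d = x − 1.270706:
  web: d = -0.9457057 in → contributes +6.525564 in⁴
  top flange (beyond web): d = 1.454294 in → contributes +8.103287 in⁴
  bottom flange (beyond web): d = 1.454294 in → contributes +8.103287 in⁴
Total I = 22.73214 in⁴.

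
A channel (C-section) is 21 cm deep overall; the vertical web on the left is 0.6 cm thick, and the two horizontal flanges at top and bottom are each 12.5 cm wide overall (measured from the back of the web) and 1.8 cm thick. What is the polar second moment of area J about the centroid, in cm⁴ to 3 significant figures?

Break the section into simple shapes (no overlaps), measuring from the bottom-left corner of the bounding box.
Web: 0.6 × 21, A = 12.6 cm², y = 10.5 cm, Ī = 463.05 cm⁴.
Top flange (beyond web): 11.9 × 1.8, A = 21.42 cm², y = 20.1 cm, Ī = 5.7834 cm⁴.
Bottom flange (beyond web): 11.9 × 1.8, A = 21.42 cm², y = 0.9 cm, Ī = 5.7834 cm⁴.
By symmetry the centroid is at mid-height, ȳ = 10.5 cm.
Transfer each piece to the centroidal x-axis using Ī + A·d² with d = y − 10.5:
  web: d = 0 cm → contributes +463.05 cm⁴
  top flange (beyond web): d = 9.6 cm → contributes +1979.9 cm⁴
  bottom flange (beyond web): d = -9.6 cm → contributes +1979.9 cm⁴
Total I = 4422.8 cm⁴.
For the y-axis: x̄ = 5.1295 cm.
Repeating about the centroidal y-axis gives I_y = 886.25 cm⁴.
Polar second moment: J = I_x + I_y = 5 309 cm⁴.

J ≈ 5310 cm⁴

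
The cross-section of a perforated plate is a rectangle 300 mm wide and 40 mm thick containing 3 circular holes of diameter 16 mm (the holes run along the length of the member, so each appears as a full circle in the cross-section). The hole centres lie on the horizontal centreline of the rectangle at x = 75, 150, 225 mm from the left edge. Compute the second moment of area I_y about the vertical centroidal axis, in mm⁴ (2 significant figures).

Decompose the section into non-overlapping parts with the origin at the bottom-left of its bounding rectangle.
Plate: 300 × 40, A = 12 000 mm², x = 150 mm, Ī = 90 000 000 mm⁴.
Hole 1 (subtracted): ⌀16, A = 201.1 mm², x = 75 mm, Ī = 3 217 mm⁴.
Hole 2 (subtracted): ⌀16, A = 201.1 mm², x = 150 mm, Ī = 3 217 mm⁴.
Hole 3 (subtracted): ⌀16, A = 201.1 mm², x = 225 mm, Ī = 3 217 mm⁴.
By symmetry the centroid is at mid-width, x̄ = 150 mm.
Transfer each piece to the vertical centroidal axis using Ī + A·d² with d = x − 150:
  plate: d = 0 mm → contributes +90 000 000 mm⁴
  hole 1: d = -75 mm → contributes −1 134 190 mm⁴
  hole 2: d = 0 mm → contributes −3 217 mm⁴
  hole 3: d = 75 mm → contributes −1 134 190 mm⁴
Total I = 87 728 402 mm⁴.

I_y ≈ 8.8 × 10⁷ mm⁴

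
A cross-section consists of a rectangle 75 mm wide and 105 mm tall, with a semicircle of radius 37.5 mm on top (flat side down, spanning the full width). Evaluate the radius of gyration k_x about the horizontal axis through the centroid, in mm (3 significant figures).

Break the section into simple shapes (no overlaps), measuring from the bottom-left corner of the bounding box.
Rectangular body: 75 × 105, A = 7 875 mm², y = 52.5 mm, Ī = 7 235 156 mm⁴.
Semicircular cap: semicircle r = 37.5, A = 2208.9 mm², y = 120.92 mm, Ī = 217 049 mm⁴.
Centroid: ȳ = ΣA·y / ΣA = 67.487 mm.
Transfer each piece to the horizontal axis through the centroid using Ī + A·d² with d = y − 67.487:
  rectangular body: d = -14.987 mm → contributes +9 003 898 mm⁴
  semicircular cap: d = 53.429 mm → contributes +6 522 739 mm⁴
Total I = 15 526 637 mm⁴.
Radius of gyration: k = √(I/A) = √(15 526 637 / 10 084) = 39.24 mm.

k_x ≈ 39.2 mm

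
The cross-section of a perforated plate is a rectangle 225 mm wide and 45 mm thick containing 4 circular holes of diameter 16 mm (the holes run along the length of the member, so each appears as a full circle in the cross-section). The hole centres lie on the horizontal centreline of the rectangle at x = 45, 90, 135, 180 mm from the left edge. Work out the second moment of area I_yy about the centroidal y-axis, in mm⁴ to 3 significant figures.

I_yy ≈ 4.07 × 10⁷ mm⁴

Decompose the section into non-overlapping parts with the origin at the bottom-left of its bounding rectangle.
Plate: 225 × 45, A = 10 125 mm², x = 112.5 mm, Ī = 42 714 844 mm⁴.
Hole 1 (subtracted): ⌀16, A = 201.06 mm², x = 45 mm, Ī = 3 217 mm⁴.
Hole 2 (subtracted): ⌀16, A = 201.06 mm², x = 90 mm, Ī = 3 217 mm⁴.
Hole 3 (subtracted): ⌀16, A = 201.06 mm², x = 135 mm, Ī = 3 217 mm⁴.
Hole 4 (subtracted): ⌀16, A = 201.06 mm², x = 180 mm, Ī = 3 217 mm⁴.
By symmetry the centroid is at mid-width, x̄ = 112.5 mm.
Transfer each piece to the centroidal y-axis using Ī + A·d² with d = x − 112.5:
  plate: d = 0 mm → contributes +42 714 844 mm⁴
  hole 1: d = -67.5 mm → contributes −919 305 mm⁴
  hole 2: d = -22.5 mm → contributes −105 005 mm⁴
  hole 3: d = 22.5 mm → contributes −105 005 mm⁴
  hole 4: d = 67.5 mm → contributes −919 305 mm⁴
Total I = 40 666 224 mm⁴.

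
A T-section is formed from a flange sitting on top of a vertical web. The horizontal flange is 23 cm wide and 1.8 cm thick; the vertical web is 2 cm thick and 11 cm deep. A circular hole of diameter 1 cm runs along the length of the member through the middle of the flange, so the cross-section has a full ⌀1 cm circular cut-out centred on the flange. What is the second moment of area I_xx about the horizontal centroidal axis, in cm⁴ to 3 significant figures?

Treat the section as a set of non-overlapping primitives; coordinates are from the bounding-box lower-left.
Flange: 23 × 1.8, A = 41.4 cm², y = 11.9 cm, Ī = 11.178 cm⁴.
Web: 2 × 11, A = 22 cm², y = 5.5 cm, Ī = 221.83 cm⁴.
Hole (subtracted): ⌀1, A = 0.7854 cm², y = 11.9 cm, Ī = 0.049087 cm⁴.
Centroid: ȳ = ΣA·y / ΣA = 9.6513 cm.
Transfer each piece to the horizontal centroidal axis using Ī + A·d² with d = y − 9.6513:
  flange: d = 2.2487 cm → contributes +220.52 cm⁴
  web: d = -4.1513 cm → contributes +600.97 cm⁴
  hole: d = 2.2487 cm → contributes −4.0205 cm⁴
Total I = 817.47 cm⁴.

I_xx ≈ 817 cm⁴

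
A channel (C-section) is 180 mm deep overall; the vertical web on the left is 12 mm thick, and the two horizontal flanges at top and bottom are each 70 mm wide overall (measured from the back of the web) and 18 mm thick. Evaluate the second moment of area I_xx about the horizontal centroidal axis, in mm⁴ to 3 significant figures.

I_xx ≈ 1.96 × 10⁷ mm⁴

Treat the section as a set of non-overlapping primitives; coordinates are from the bounding-box lower-left.
Web: 12 × 180, A = 2 160 mm², y = 90 mm, Ī = 5 832 000 mm⁴.
Top flange (beyond web): 58 × 18, A = 1 044 mm², y = 171 mm, Ī = 28 188 mm⁴.
Bottom flange (beyond web): 58 × 18, A = 1 044 mm², y = 9 mm, Ī = 28 188 mm⁴.
By symmetry the centroid is at mid-height, ȳ = 90 mm.
Transfer each piece to the horizontal centroidal axis using Ī + A·d² with d = y − 90:
  web: d = 0 mm → contributes +5 832 000 mm⁴
  top flange (beyond web): d = 81 mm → contributes +6 877 872 mm⁴
  bottom flange (beyond web): d = -81 mm → contributes +6 877 872 mm⁴
Total I = 19 587 744 mm⁴.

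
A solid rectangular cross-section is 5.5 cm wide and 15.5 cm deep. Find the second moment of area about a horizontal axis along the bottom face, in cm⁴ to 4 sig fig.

The section: 5.5 × 15.5, A = 85.25 cm², y = 7.75 cm, Ī = 1706.78 cm⁴.
Transfer it to a horizontal axis along the bottom face using Ī + A·d² with d = y − 0:
  the section: d = 7.75 cm → contributes +6827.1 cm⁴
Total I = 6827.1 cm⁴.

I_base ≈ 6827 cm⁴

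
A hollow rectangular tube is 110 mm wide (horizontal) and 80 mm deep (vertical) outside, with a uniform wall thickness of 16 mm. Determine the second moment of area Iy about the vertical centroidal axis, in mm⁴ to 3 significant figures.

Iy ≈ 6.98 × 10⁶ mm⁴

Split into non-overlapping primitives; take the origin at the lower-left of the bounding box.
Outer rectangle: 110 × 80, A = 8 800 mm², x = 55 mm, Ī = 8 873 333 mm⁴.
Inner void (subtracted): 78 × 48, A = 3 744 mm², x = 55 mm, Ī = 1 898 208 mm⁴.
By symmetry the centroid is at mid-width, x̄ = 55 mm.
All pieces are centred on the vertical centroidal axis, so I = ΣĪ (holes subtracted) = 6 975 125 mm⁴.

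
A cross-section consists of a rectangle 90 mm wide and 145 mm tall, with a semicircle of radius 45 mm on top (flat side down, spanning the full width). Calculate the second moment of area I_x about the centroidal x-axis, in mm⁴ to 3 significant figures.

I_x ≈ 4.48 × 10⁷ mm⁴

Break the section into simple shapes (no overlaps), measuring from the bottom-left corner of the bounding box.
Rectangular body: 90 × 145, A = 13 050 mm², y = 72.5 mm, Ī = 22 864 688 mm⁴.
Semicircular cap: semicircle r = 45, A = 3180.9 mm², y = 164.1 mm, Ī = 450 072 mm⁴.
Centroid: ȳ = ΣA·y / ΣA = 90.451 mm.
Transfer each piece to the centroidal x-axis using Ī + A·d² with d = y − 90.451:
  rectangular body: d = -17.951 mm → contributes +27 069 966 mm⁴
  semicircular cap: d = 73.647 mm → contributes +17 702 902 mm⁴
Total I = 44 772 867 mm⁴.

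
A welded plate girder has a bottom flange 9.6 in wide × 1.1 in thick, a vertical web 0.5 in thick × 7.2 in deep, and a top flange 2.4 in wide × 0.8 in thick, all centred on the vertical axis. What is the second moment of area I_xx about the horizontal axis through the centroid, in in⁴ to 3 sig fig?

Treat the section as a set of non-overlapping primitives; coordinates are from the bounding-box lower-left.
Bottom plate: 9.6 × 1.1, A = 10.56 in², y = 0.55 in, Ī = 1.0648 in⁴.
Web plate: 0.5 × 7.2, A = 3.6 in², y = 4.7 in, Ī = 15.552 in⁴.
Top plate: 2.4 × 0.8, A = 1.92 in², y = 8.7 in, Ī = 0.1024 in⁴.
Centroid: ȳ = ΣA·y / ΣA = 2.4522 in.
Transfer each piece to the horizontal axis through the centroid using Ī + A·d² with d = y − 2.4522:
  bottom plate: d = -1.9022 in → contributes +39.276 in⁴
  web plate: d = 2.2478 in → contributes +33.741 in⁴
  top plate: d = 6.2478 in → contributes +75.049 in⁴
Total I = 148.07 in⁴.

I_xx ≈ 148 in⁴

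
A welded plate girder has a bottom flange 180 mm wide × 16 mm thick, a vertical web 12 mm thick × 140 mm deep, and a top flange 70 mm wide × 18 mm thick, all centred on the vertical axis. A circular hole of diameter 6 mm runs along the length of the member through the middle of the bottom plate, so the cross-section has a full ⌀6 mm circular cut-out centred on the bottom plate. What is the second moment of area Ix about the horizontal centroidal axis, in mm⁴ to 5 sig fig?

Ix ≈ 2.5445 × 10⁷ mm⁴

Decompose the section into non-overlapping parts with the origin at the bottom-left of its bounding rectangle.
Bottom plate: 180 × 16, A = 2 880 mm², y = 8 mm, Ī = 61 440 mm⁴.
Web plate: 12 × 140, A = 1 680 mm², y = 86 mm, Ī = 2 744 000 mm⁴.
Top plate: 70 × 18, A = 1 260 mm², y = 165 mm, Ī = 34 020 mm⁴.
Hole (subtracted): ⌀6, A = 28.27433 mm², y = 8 mm, Ī = 63.61725 mm⁴.
Centroid: ȳ = ΣA·y / ΣA = 64.781 mm.
Transfer each piece to the horizontal centroidal axis using Ī + A·d² with d = y − 64.781:
  bottom plate: d = -56.781 mm → contributes +9 346 797 mm⁴
  web plate: d = 21.219 mm → contributes +3 500 413 mm⁴
  top plate: d = 100.219 mm → contributes +12 689 267 mm⁴
  hole: d = -56.781 mm → contributes −91222.4 mm⁴
Total I = 25 445 255 mm⁴.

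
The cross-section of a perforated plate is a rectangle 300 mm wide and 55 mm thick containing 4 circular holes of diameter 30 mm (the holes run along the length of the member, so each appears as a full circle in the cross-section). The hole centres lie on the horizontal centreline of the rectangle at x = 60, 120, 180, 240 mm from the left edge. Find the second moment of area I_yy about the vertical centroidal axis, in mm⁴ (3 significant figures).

Split into non-overlapping primitives; take the origin at the lower-left of the bounding box.
Plate: 300 × 55, A = 16 500 mm², x = 150 mm, Ī = 123 750 000 mm⁴.
Hole 1 (subtracted): ⌀30, A = 706.86 mm², x = 60 mm, Ī = 39 761 mm⁴.
Hole 2 (subtracted): ⌀30, A = 706.86 mm², x = 120 mm, Ī = 39 761 mm⁴.
Hole 3 (subtracted): ⌀30, A = 706.86 mm², x = 180 mm, Ī = 39 761 mm⁴.
Hole 4 (subtracted): ⌀30, A = 706.86 mm², x = 240 mm, Ī = 39 761 mm⁴.
By symmetry the centroid is at mid-width, x̄ = 150 mm.
Transfer each piece to the vertical centroidal axis using Ī + A·d² with d = x − 150:
  plate: d = 0 mm → contributes +123 750 000 mm⁴
  hole 1: d = -90 mm → contributes −5 765 313 mm⁴
  hole 2: d = -30 mm → contributes −675 933 mm⁴
  hole 3: d = 30 mm → contributes −675 933 mm⁴
  hole 4: d = 90 mm → contributes −5 765 313 mm⁴
Total I = 110 867 507 mm⁴.

I_yy ≈ 1.11 × 10⁸ mm⁴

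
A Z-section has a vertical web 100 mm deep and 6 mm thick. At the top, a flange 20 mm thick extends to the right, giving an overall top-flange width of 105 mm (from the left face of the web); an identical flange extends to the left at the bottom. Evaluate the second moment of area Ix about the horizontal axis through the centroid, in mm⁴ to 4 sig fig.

Break the section into simple shapes (no overlaps), measuring from the bottom-left corner of the bounding box.
Web: 6 × 100, A = 600 mm², y = 50 mm, Ī = 500 000 mm⁴.
Top flange (beyond web): 99 × 20, A = 1 980 mm², y = 90 mm, Ī = 66 000 mm⁴.
Bottom flange (beyond web): 99 × 20, A = 1 980 mm², y = 10 mm, Ī = 66 000 mm⁴.
Centroid: ȳ = ΣA·y / ΣA = 50 mm.
Transfer each piece to the horizontal axis through the centroid using Ī + A·d² with d = y − 50:
  web: d = 0 mm → contributes +500 000 mm⁴
  top flange (beyond web): d = 40 mm → contributes +3 234 000 mm⁴
  bottom flange (beyond web): d = -40 mm → contributes +3 234 000 mm⁴
Total I = 6 968 000 mm⁴.

Ix ≈ 6.968 × 10⁶ mm⁴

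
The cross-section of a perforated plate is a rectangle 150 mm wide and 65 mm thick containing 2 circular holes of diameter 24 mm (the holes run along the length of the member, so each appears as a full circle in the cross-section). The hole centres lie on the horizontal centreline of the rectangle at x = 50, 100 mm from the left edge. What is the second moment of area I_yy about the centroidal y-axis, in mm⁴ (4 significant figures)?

I_yy ≈ 1.768 × 10⁷ mm⁴

Decompose the section into non-overlapping parts with the origin at the bottom-left of its bounding rectangle.
Plate: 150 × 65, A = 9 750 mm², x = 75 mm, Ī = 18 281 250 mm⁴.
Hole 1 (subtracted): ⌀24, A = 452.389 mm², x = 50 mm, Ī = 16 286 mm⁴.
Hole 2 (subtracted): ⌀24, A = 452.389 mm², x = 100 mm, Ī = 16 286 mm⁴.
By symmetry the centroid is at mid-width, x̄ = 75 mm.
Transfer each piece to the centroidal y-axis using Ī + A·d² with d = x − 75:
  plate: d = 0 mm → contributes +18 281 250 mm⁴
  hole 1: d = -25 mm → contributes −299 029 mm⁴
  hole 2: d = 25 mm → contributes −299 029 mm⁴
Total I = 17 683 191 mm⁴.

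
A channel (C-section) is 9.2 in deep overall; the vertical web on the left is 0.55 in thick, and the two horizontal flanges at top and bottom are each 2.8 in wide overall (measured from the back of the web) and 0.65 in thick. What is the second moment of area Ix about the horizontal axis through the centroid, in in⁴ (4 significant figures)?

Ix ≈ 89.25 in⁴

Treat the section as a set of non-overlapping primitives; coordinates are from the bounding-box lower-left.
Web: 0.55 × 9.2, A = 5.06 in², y = 4.6 in, Ī = 35.6899 in⁴.
Top flange (beyond web): 2.25 × 0.65, A = 1.4625 in², y = 8.875 in, Ī = 0.0514922 in⁴.
Bottom flange (beyond web): 2.25 × 0.65, A = 1.4625 in², y = 0.325 in, Ī = 0.0514922 in⁴.
By symmetry the centroid is at mid-height, ȳ = 4.6 in.
Transfer each piece to the horizontal axis through the centroid using Ī + A·d² with d = y − 4.6:
  web: d = 0 in → contributes +35.6899 in⁴
  top flange (beyond web): d = 4.275 in → contributes +26.7796 in⁴
  bottom flange (beyond web): d = -4.275 in → contributes +26.7796 in⁴
Total I = 89.2491 in⁴.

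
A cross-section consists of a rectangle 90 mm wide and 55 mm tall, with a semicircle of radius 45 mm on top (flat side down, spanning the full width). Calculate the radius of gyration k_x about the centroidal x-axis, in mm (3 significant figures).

k_x ≈ 26.9 mm

Decompose the section into non-overlapping parts with the origin at the bottom-left of its bounding rectangle.
Rectangular body: 90 × 55, A = 4 950 mm², y = 27.5 mm, Ī = 1 247 813 mm⁴.
Semicircular cap: semicircle r = 45, A = 3180.9 mm², y = 74.099 mm, Ī = 450 072 mm⁴.
Centroid: ȳ = ΣA·y / ΣA = 45.73 mm.
Transfer each piece to the centroidal x-axis using Ī + A·d² with d = y − 45.73:
  rectangular body: d = -18.23 mm → contributes +2 892 818 mm⁴
  semicircular cap: d = 28.369 mm → contributes +3 010 000 mm⁴
Total I = 5 902 818 mm⁴.
Radius of gyration: k = √(I/A) = √(5 902 818 / 8130.9) = 26.944 mm.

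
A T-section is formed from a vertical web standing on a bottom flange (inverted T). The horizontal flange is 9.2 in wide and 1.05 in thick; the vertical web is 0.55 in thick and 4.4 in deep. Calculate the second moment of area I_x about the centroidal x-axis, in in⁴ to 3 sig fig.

Treat the section as a set of non-overlapping primitives; coordinates are from the bounding-box lower-left.
Flange: 9.2 × 1.05, A = 9.66 in², y = 0.525 in, Ī = 0.88751 in⁴.
Web: 0.55 × 4.4, A = 2.42 in², y = 3.25 in, Ī = 3.9043 in⁴.
Centroid: ȳ = ΣA·y / ΣA = 1.0709 in.
Transfer each piece to the centroidal x-axis using Ī + A·d² with d = y − 1.0709:
  flange: d = -0.5459 in → contributes +3.7663 in⁴
  web: d = 2.1791 in → contributes +15.396 in⁴
Total I = 19.162 in⁴.

I_x ≈ 19.2 in⁴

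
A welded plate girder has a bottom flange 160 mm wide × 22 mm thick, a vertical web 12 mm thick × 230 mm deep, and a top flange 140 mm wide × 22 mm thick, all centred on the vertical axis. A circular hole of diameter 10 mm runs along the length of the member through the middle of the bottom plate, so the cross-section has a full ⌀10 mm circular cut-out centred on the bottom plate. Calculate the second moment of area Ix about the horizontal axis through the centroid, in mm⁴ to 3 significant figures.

Decompose the section into non-overlapping parts with the origin at the bottom-left of its bounding rectangle.
Bottom plate: 160 × 22, A = 3 520 mm², y = 11 mm, Ī = 141 973 mm⁴.
Web plate: 12 × 230, A = 2 760 mm², y = 137 mm, Ī = 12 167 000 mm⁴.
Top plate: 140 × 22, A = 3 080 mm², y = 263 mm, Ī = 124 227 mm⁴.
Hole (subtracted): ⌀10, A = 78.54 mm², y = 11 mm, Ī = 490.87 mm⁴.
Centroid: ȳ = ΣA·y / ΣA = 132.09 mm.
Transfer each piece to the horizontal axis through the centroid using Ī + A·d² with d = y − 132.09:
  bottom plate: d = -121.09 mm → contributes +51 757 558 mm⁴
  web plate: d = 4.907 mm → contributes +12 233 457 mm⁴
  top plate: d = 130.91 mm → contributes +52 905 074 mm⁴
  hole: d = -121.09 mm → contributes −1 152 161 mm⁴
Total I = 115 743 927 mm⁴.

Ix ≈ 1.16 × 10⁸ mm⁴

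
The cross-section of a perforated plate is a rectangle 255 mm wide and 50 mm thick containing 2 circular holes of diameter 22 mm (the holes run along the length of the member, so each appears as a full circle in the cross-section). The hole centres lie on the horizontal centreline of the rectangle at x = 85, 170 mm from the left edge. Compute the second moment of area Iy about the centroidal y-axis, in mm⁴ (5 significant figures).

Iy ≈ 6.7693 × 10⁷ mm⁴

Treat the section as a set of non-overlapping primitives; coordinates are from the bounding-box lower-left.
Plate: 255 × 50, A = 12 750 mm², x = 127.5 mm, Ī = 69 089 063 mm⁴.
Hole 1 (subtracted): ⌀22, A = 380.1327 mm², x = 85 mm, Ī = 11499.01 mm⁴.
Hole 2 (subtracted): ⌀22, A = 380.1327 mm², x = 170 mm, Ī = 11499.01 mm⁴.
By symmetry the centroid is at mid-width, x̄ = 127.5 mm.
Transfer each piece to the centroidal y-axis using Ī + A·d² with d = x − 127.5:
  plate: d = 0 mm → contributes +69 089 063 mm⁴
  hole 1: d = -42.5 mm → contributes −698113.7 mm⁴
  hole 2: d = 42.5 mm → contributes −698113.7 mm⁴
Total I = 67 692 835 mm⁴.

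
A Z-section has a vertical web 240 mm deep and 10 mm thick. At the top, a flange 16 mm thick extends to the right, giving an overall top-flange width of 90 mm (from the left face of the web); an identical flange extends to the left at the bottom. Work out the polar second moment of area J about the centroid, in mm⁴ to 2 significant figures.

Treat the section as a set of non-overlapping primitives; coordinates are from the bounding-box lower-left.
Web: 10 × 240, A = 2 400 mm², y = 120 mm, Ī = 11 520 000 mm⁴.
Top flange (beyond web): 80 × 16, A = 1 280 mm², y = 232 mm, Ī = 27 307 mm⁴.
Bottom flange (beyond web): 80 × 16, A = 1 280 mm², y = 8 mm, Ī = 27 307 mm⁴.
Centroid: ȳ = ΣA·y / ΣA = 120 mm.
Transfer each piece to the centroidal x-axis using Ī + A·d² with d = y − 120:
  web: d = 0 mm → contributes +11 520 000 mm⁴
  top flange (beyond web): d = 112 mm → contributes +16 083 627 mm⁴
  bottom flange (beyond web): d = -112 mm → contributes +16 083 627 mm⁴
Total I = 43 687 253 mm⁴.
For the y-axis: x̄ = 85 mm.
Repeating about the centroidal y-axis gives I_y = 6 569 333 mm⁴.
Polar second moment: J = I_x + I_y = 50 256 587 mm⁴.

J ≈ 5.0 × 10⁷ mm⁴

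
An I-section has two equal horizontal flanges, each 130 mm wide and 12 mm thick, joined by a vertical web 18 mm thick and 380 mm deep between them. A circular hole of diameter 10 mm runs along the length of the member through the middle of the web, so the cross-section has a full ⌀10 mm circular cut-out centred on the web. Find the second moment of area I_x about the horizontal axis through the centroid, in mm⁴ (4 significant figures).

Break the section into simple shapes (no overlaps), measuring from the bottom-left corner of the bounding box.
Bottom flange: 130 × 12, A = 1 560 mm², y = 6 mm, Ī = 18 720 mm⁴.
Web: 18 × 380, A = 6 840 mm², y = 202 mm, Ī = 82 308 000 mm⁴.
Top flange: 130 × 12, A = 1 560 mm², y = 398 mm, Ī = 18 720 mm⁴.
Hole (subtracted): ⌀10, A = 78.5398 mm², y = 202 mm, Ī = 490.874 mm⁴.
By symmetry the centroid is at mid-height, ȳ = 202 mm.
Transfer each piece to the horizontal axis through the centroid using Ī + A·d² with d = y − 202:
  bottom flange: d = -196 mm → contributes +59 947 680 mm⁴
  web: d = 0 mm → contributes +82 308 000 mm⁴
  top flange: d = 196 mm → contributes +59 947 680 mm⁴
  hole: d = 0 mm → contributes −490.874 mm⁴
Total I = 202 202 869 mm⁴.

I_x ≈ 2.022 × 10⁸ mm⁴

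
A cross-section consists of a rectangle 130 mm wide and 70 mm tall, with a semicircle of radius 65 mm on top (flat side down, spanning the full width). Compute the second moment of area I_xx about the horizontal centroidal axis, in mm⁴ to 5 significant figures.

Split into non-overlapping primitives; take the origin at the lower-left of the bounding box.
Rectangular body: 130 × 70, A = 9 100 mm², y = 35 mm, Ī = 3 715 833 mm⁴.
Semicircular cap: semicircle r = 65, A = 6636.614 mm², y = 97.58686 mm, Ī = 1 959 230 mm⁴.
Centroid: ȳ = ΣA·y / ΣA = 61.3948 mm.
Transfer each piece to the horizontal centroidal axis using Ī + A·d² with d = y − 61.3948:
  rectangular body: d = -26.3948 mm → contributes +10 055 673 mm⁴
  semicircular cap: d = 36.19205 mm → contributes +10 652 298 mm⁴
Total I = 20 707 970 mm⁴.

I_xx ≈ 2.0708 × 10⁷ mm⁴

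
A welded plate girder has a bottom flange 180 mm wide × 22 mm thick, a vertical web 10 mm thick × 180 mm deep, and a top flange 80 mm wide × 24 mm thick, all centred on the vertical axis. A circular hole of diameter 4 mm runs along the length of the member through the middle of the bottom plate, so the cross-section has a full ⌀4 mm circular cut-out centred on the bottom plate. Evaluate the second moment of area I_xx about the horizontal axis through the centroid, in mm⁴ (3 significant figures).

I_xx ≈ 6.00 × 10⁷ mm⁴

Treat the section as a set of non-overlapping primitives; coordinates are from the bounding-box lower-left.
Bottom plate: 180 × 22, A = 3 960 mm², y = 11 mm, Ī = 159 720 mm⁴.
Web plate: 10 × 180, A = 1 800 mm², y = 112 mm, Ī = 4 860 000 mm⁴.
Top plate: 80 × 24, A = 1 920 mm², y = 214 mm, Ī = 92 160 mm⁴.
Hole (subtracted): ⌀4, A = 12.566 mm², y = 11 mm, Ī = 12.566 mm⁴.
Centroid: ȳ = ΣA·y / ΣA = 85.544 mm.
Transfer each piece to the horizontal axis through the centroid using Ī + A·d² with d = y − 85.544:
  bottom plate: d = -74.544 mm → contributes +22 164 589 mm⁴
  web plate: d = 26.456 mm → contributes +6 119 870 mm⁴
  top plate: d = 128.46 mm → contributes +31 774 048 mm⁴
  hole: d = -74.544 mm → contributes −69 841 mm⁴
Total I = 59 988 666 mm⁴.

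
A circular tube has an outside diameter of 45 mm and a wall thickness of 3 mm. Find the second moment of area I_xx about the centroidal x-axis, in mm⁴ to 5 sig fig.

I_xx ≈ 8.7728 × 10⁴ mm⁴

Break the section into simple shapes (no overlaps), measuring from the bottom-left corner of the bounding box.
Outer circle: ⌀45, A = 1590.431 mm², y = 22.5 mm, Ī = 201 289 mm⁴.
Bore (subtracted): ⌀39, A = 1194.591 mm², y = 22.5 mm, Ī = 113560.8 mm⁴.
By symmetry the centroid is at mid-height, ȳ = 22.5 mm.
All pieces are centred on the centroidal x-axis, so I = ΣĪ (holes subtracted) = 87728.19 mm⁴.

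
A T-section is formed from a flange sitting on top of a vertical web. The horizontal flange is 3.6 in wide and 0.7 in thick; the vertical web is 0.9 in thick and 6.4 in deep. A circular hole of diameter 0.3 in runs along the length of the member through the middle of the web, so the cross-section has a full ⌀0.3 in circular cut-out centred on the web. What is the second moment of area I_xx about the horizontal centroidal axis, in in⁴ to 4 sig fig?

I_xx ≈ 41.77 in⁴

Split into non-overlapping primitives; take the origin at the lower-left of the bounding box.
Flange: 3.6 × 0.7, A = 2.52 in², y = 6.75 in, Ī = 0.1029 in⁴.
Web: 0.9 × 6.4, A = 5.76 in², y = 3.2 in, Ī = 19.6608 in⁴.
Hole (subtracted): ⌀0.3, A = 0.0706858 in², y = 3.2 in, Ī = 0.000397608 in⁴.
Centroid: ȳ = ΣA·y / ΣA = 4.28974 in.
Transfer each piece to the horizontal centroidal axis using Ī + A·d² with d = y − 4.28974:
  flange: d = 2.46026 in → contributes +15.3562 in⁴
  web: d = -1.08974 in → contributes +26.501 in⁴
  hole: d = -1.08974 in → contributes −0.084339 in⁴
Total I = 41.7728 in⁴.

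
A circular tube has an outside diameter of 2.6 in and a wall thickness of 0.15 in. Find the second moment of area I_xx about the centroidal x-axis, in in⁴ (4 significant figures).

Decompose the section into non-overlapping parts with the origin at the bottom-left of its bounding rectangle.
Outer circle: ⌀2.6, A = 5.30929 in², y = 1.3 in, Ī = 2.24318 in⁴.
Bore (subtracted): ⌀2.3, A = 4.15476 in², y = 1.3 in, Ī = 1.37367 in⁴.
By symmetry the centroid is at mid-height, ȳ = 1.3 in.
All pieces are centred on the centroidal x-axis, so I = ΣĪ (holes subtracted) = 0.869509 in⁴.

I_xx ≈ 0.8695 in⁴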